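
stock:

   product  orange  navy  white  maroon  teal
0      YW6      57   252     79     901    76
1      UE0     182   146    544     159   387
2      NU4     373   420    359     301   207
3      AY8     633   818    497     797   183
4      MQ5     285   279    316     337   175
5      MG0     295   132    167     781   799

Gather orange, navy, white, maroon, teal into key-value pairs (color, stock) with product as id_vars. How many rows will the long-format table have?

6 product values × 5 melted columns = 30 rows.

30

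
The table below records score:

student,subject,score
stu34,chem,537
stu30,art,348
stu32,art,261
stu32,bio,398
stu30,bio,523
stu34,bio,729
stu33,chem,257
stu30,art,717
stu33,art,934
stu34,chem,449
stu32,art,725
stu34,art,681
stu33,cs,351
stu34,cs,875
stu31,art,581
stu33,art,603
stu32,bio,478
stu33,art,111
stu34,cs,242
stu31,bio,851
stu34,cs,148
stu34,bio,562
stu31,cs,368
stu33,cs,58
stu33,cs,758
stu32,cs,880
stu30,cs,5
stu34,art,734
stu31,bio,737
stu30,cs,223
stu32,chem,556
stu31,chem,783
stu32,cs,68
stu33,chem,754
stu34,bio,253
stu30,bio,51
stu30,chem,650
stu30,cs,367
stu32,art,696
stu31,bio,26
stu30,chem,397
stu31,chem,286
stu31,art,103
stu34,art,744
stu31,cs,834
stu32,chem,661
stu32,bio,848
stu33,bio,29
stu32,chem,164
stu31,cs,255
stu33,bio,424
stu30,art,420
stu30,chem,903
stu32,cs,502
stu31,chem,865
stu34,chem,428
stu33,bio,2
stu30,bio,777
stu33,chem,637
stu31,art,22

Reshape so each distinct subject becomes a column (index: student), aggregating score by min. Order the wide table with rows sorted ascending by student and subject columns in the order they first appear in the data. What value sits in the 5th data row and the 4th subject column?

With rows sorted ascending by student, row 5 is student=stu34. subject columns in first-appearance order: chem, art, bio, cs; column 4 is cs.
Long rows with student=stu34, subject=cs: min(875, 242, 148) = 148.

148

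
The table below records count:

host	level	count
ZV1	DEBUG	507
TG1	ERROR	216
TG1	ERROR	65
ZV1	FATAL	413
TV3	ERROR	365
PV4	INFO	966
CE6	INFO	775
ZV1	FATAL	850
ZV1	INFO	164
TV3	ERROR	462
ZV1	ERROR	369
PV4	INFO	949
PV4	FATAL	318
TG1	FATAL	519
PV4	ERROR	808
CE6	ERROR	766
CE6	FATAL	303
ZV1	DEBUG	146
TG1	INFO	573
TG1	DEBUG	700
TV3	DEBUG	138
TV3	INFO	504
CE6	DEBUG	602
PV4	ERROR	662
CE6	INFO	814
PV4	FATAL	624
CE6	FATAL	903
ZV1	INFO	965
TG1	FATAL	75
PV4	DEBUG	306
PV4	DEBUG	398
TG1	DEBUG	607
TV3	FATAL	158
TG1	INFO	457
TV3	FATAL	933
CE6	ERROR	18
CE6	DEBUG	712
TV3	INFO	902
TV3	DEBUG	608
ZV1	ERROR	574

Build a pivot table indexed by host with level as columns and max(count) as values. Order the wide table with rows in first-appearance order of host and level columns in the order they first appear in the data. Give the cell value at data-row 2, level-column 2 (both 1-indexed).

216

With rows in first-appearance order of host, row 2 is host=TG1. level columns in first-appearance order: DEBUG, ERROR, FATAL, INFO; column 2 is ERROR.
Long rows with host=TG1, level=ERROR: max(216, 65) = 216.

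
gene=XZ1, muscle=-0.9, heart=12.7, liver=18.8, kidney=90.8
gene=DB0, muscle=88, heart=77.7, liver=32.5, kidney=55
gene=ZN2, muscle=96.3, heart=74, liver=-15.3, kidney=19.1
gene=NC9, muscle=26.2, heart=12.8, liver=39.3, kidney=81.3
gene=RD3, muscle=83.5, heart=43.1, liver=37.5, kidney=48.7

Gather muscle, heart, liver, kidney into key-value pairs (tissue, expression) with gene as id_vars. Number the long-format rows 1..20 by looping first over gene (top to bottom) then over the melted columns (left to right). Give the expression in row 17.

20 rows total (5 × 4). Row 17: index ⌊(17-1)/4⌋ = 4 into gene → RD3; (17-1) mod 4 = 0 into the melted columns → muscle.
So row 17 is (RD3, muscle, 83.5); expression = 83.5.

83.5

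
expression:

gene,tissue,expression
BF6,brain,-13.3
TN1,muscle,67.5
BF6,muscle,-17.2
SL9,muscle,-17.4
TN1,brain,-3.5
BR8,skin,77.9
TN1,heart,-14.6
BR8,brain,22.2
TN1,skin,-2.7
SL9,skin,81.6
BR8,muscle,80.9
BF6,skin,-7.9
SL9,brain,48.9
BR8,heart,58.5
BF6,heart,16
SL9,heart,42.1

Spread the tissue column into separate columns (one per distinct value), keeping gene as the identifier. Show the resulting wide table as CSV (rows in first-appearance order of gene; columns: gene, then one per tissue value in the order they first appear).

gene,brain,muscle,skin,heart
BF6,-13.3,-17.2,-7.9,16
TN1,-3.5,67.5,-2.7,-14.6
SL9,48.9,-17.4,81.6,42.1
BR8,22.2,80.9,77.9,58.5

Columns: gene plus the 4 distinct tissue values (brain, muscle, skin, heart).
For example, row BF6 column brain takes expression=-13.3 from the long row (BF6, brain).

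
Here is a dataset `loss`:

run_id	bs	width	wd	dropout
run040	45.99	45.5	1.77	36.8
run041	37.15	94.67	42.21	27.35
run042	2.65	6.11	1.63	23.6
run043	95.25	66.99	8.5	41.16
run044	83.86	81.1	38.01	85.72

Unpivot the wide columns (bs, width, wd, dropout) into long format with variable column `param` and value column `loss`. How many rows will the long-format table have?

20

5 run_id values × 4 melted columns = 20 rows.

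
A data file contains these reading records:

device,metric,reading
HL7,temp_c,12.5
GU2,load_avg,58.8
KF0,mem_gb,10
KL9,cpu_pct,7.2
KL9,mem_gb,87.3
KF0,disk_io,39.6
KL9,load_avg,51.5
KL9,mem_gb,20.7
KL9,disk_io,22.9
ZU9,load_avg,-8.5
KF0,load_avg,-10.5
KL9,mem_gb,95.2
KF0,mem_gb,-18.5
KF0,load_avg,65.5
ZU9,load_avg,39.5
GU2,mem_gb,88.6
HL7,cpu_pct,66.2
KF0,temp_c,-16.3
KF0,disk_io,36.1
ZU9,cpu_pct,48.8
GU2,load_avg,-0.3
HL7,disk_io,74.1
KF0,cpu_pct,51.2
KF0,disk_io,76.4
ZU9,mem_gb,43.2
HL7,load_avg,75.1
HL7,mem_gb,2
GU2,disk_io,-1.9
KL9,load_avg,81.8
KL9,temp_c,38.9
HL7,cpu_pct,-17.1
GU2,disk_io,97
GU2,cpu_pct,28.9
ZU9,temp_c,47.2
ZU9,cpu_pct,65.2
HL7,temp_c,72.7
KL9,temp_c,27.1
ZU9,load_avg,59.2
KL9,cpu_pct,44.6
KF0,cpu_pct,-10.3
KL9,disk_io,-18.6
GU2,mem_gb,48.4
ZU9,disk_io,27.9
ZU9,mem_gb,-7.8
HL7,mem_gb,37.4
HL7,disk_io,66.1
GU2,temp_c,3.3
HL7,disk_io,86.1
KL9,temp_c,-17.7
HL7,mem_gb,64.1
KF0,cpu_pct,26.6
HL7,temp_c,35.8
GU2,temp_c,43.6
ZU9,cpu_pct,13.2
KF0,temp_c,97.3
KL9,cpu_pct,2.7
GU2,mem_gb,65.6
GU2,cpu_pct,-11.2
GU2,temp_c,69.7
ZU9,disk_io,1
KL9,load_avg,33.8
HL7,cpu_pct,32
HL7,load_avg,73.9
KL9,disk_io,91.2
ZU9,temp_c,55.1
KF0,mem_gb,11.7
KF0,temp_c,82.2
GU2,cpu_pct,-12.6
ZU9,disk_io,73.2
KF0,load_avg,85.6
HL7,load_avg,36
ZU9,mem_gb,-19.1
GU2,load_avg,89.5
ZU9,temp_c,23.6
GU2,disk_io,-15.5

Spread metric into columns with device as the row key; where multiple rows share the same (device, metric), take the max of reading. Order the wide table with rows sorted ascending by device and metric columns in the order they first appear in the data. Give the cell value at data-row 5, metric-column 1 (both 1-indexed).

55.1

With rows sorted ascending by device, row 5 is device=ZU9. metric columns in first-appearance order: temp_c, load_avg, mem_gb, cpu_pct, disk_io; column 1 is temp_c.
Long rows with device=ZU9, metric=temp_c: max(47.2, 55.1, 23.6) = 55.1.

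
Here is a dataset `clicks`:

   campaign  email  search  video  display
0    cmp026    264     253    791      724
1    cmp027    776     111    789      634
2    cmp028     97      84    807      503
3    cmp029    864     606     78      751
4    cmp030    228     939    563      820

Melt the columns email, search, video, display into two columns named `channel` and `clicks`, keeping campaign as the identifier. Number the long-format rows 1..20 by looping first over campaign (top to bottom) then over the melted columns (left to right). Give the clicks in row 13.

20 rows total (5 × 4). Row 13: index ⌊(13-1)/4⌋ = 3 into campaign → cmp029; (13-1) mod 4 = 0 into the melted columns → email.
So row 13 is (cmp029, email, 864); clicks = 864.

864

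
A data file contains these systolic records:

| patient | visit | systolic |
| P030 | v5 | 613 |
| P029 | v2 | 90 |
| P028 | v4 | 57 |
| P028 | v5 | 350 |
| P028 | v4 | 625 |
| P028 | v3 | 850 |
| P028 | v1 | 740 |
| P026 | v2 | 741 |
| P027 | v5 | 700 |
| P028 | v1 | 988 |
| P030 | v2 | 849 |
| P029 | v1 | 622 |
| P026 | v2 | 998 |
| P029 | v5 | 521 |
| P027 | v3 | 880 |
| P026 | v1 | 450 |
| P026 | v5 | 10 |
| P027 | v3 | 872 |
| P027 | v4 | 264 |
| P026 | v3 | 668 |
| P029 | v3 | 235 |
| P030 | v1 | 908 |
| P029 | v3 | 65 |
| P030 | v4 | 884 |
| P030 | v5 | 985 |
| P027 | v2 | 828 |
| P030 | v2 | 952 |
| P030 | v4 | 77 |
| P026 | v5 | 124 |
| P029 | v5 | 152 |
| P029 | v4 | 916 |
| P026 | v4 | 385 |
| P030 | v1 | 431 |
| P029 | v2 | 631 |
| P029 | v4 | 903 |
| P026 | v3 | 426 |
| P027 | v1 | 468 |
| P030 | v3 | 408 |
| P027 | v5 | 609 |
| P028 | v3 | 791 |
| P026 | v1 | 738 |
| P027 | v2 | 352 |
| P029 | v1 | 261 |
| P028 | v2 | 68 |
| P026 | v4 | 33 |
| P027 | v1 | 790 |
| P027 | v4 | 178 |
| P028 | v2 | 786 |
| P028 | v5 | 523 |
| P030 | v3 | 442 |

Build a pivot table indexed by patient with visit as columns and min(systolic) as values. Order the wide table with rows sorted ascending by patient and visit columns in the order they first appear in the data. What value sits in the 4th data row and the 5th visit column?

With rows sorted ascending by patient, row 4 is patient=P029. visit columns in first-appearance order: v5, v2, v4, v3, v1; column 5 is v1.
Long rows with patient=P029, visit=v1: min(622, 261) = 261.

261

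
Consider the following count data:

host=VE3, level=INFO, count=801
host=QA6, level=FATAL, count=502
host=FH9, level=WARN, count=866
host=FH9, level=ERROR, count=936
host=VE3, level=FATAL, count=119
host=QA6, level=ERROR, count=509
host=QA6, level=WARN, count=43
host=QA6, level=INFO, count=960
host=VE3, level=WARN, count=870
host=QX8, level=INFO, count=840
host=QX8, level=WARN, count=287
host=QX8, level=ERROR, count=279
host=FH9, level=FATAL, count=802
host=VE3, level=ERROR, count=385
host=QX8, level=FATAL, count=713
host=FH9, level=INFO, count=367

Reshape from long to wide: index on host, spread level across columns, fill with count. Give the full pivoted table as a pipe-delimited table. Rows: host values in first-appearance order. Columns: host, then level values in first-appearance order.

| host | INFO | FATAL | WARN | ERROR |
| VE3 | 801 | 119 | 870 | 385 |
| QA6 | 960 | 502 | 43 | 509 |
| FH9 | 367 | 802 | 866 | 936 |
| QX8 | 840 | 713 | 287 | 279 |

Columns: host plus the 4 distinct level values (INFO, FATAL, WARN, ERROR).
For example, row VE3 column INFO takes count=801 from the long row (VE3, INFO).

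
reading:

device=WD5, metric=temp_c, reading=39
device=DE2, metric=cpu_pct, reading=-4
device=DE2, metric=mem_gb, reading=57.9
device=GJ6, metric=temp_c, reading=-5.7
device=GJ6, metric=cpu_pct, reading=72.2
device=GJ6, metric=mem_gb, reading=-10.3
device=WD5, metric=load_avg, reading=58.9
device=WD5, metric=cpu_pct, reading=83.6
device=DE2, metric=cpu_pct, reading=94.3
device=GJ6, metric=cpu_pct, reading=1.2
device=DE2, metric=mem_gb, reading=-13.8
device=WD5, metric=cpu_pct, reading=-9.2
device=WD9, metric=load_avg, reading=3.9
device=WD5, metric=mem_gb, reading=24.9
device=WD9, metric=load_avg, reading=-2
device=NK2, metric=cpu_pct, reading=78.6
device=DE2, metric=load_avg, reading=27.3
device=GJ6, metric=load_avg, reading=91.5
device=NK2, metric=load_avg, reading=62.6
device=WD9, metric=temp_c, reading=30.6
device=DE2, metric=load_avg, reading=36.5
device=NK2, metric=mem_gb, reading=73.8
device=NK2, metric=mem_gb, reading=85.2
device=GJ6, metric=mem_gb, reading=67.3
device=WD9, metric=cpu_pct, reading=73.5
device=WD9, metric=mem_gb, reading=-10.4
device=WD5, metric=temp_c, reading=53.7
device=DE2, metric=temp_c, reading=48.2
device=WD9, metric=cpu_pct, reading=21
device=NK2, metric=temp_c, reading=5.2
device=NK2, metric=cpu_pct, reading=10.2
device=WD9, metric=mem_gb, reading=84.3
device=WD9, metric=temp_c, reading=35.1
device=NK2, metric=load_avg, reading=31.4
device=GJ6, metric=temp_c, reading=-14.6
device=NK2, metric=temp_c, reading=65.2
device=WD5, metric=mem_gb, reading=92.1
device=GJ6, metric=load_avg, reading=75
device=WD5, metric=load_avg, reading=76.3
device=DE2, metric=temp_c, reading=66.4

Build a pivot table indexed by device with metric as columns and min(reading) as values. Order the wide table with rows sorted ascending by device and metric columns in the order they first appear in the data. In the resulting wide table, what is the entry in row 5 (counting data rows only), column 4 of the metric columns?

-2

With rows sorted ascending by device, row 5 is device=WD9. metric columns in first-appearance order: temp_c, cpu_pct, mem_gb, load_avg; column 4 is load_avg.
Long rows with device=WD9, metric=load_avg: min(3.9, -2) = -2.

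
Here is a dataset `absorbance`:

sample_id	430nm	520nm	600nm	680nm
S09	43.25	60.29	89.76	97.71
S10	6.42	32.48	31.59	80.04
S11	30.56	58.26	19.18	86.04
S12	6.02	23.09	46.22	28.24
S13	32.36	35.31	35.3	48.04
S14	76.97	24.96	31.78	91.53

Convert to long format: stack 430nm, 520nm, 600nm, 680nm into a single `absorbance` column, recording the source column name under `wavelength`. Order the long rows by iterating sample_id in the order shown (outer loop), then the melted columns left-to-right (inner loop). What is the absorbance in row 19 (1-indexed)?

24 rows total (6 × 4). Row 19: index ⌊(19-1)/4⌋ = 4 into sample_id → S13; (19-1) mod 4 = 2 into the melted columns → 600nm.
So row 19 is (S13, 600nm, 35.3); absorbance = 35.3.

35.3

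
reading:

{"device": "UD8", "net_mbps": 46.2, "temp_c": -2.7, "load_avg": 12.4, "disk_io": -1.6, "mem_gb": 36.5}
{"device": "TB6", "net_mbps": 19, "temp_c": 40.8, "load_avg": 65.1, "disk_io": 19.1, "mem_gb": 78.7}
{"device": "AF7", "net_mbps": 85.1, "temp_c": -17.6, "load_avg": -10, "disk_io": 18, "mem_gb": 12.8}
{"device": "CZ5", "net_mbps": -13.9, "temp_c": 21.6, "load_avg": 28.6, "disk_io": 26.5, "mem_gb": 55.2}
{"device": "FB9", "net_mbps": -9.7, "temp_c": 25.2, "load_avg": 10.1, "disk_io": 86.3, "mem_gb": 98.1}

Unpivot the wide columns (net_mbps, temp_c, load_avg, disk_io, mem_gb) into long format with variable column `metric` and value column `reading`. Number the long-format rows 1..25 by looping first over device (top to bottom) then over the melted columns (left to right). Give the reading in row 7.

40.8

25 rows total (5 × 5). Row 7: index ⌊(7-1)/5⌋ = 1 into device → TB6; (7-1) mod 5 = 1 into the melted columns → temp_c.
So row 7 is (TB6, temp_c, 40.8); reading = 40.8.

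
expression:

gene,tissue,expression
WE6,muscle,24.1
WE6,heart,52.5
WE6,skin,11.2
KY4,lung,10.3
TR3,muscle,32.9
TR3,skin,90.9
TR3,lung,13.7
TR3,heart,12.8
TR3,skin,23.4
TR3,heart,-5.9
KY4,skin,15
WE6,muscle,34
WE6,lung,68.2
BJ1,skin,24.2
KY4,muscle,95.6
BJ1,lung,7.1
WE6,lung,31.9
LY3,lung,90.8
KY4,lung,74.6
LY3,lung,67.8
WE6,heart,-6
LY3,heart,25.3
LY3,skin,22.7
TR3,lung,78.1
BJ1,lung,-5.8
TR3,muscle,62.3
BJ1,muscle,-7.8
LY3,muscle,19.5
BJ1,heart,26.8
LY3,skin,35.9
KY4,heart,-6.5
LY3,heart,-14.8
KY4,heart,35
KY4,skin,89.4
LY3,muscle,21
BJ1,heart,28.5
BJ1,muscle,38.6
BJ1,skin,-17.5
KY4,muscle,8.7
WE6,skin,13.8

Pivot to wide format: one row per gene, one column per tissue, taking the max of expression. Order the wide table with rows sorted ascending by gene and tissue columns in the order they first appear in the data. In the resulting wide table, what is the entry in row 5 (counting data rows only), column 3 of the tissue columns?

13.8

With rows sorted ascending by gene, row 5 is gene=WE6. tissue columns in first-appearance order: muscle, heart, skin, lung; column 3 is skin.
Long rows with gene=WE6, tissue=skin: max(11.2, 13.8) = 13.8.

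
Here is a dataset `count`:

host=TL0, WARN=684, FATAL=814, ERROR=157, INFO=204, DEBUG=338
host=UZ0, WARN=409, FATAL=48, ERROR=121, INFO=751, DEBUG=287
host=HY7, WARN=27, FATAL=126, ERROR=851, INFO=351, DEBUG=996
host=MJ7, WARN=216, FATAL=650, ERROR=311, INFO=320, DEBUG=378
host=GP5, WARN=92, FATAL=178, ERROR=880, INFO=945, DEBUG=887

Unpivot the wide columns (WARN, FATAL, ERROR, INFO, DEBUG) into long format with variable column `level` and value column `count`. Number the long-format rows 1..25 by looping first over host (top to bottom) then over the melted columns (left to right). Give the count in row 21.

92

25 rows total (5 × 5). Row 21: index ⌊(21-1)/5⌋ = 4 into host → GP5; (21-1) mod 5 = 0 into the melted columns → WARN.
So row 21 is (GP5, WARN, 92); count = 92.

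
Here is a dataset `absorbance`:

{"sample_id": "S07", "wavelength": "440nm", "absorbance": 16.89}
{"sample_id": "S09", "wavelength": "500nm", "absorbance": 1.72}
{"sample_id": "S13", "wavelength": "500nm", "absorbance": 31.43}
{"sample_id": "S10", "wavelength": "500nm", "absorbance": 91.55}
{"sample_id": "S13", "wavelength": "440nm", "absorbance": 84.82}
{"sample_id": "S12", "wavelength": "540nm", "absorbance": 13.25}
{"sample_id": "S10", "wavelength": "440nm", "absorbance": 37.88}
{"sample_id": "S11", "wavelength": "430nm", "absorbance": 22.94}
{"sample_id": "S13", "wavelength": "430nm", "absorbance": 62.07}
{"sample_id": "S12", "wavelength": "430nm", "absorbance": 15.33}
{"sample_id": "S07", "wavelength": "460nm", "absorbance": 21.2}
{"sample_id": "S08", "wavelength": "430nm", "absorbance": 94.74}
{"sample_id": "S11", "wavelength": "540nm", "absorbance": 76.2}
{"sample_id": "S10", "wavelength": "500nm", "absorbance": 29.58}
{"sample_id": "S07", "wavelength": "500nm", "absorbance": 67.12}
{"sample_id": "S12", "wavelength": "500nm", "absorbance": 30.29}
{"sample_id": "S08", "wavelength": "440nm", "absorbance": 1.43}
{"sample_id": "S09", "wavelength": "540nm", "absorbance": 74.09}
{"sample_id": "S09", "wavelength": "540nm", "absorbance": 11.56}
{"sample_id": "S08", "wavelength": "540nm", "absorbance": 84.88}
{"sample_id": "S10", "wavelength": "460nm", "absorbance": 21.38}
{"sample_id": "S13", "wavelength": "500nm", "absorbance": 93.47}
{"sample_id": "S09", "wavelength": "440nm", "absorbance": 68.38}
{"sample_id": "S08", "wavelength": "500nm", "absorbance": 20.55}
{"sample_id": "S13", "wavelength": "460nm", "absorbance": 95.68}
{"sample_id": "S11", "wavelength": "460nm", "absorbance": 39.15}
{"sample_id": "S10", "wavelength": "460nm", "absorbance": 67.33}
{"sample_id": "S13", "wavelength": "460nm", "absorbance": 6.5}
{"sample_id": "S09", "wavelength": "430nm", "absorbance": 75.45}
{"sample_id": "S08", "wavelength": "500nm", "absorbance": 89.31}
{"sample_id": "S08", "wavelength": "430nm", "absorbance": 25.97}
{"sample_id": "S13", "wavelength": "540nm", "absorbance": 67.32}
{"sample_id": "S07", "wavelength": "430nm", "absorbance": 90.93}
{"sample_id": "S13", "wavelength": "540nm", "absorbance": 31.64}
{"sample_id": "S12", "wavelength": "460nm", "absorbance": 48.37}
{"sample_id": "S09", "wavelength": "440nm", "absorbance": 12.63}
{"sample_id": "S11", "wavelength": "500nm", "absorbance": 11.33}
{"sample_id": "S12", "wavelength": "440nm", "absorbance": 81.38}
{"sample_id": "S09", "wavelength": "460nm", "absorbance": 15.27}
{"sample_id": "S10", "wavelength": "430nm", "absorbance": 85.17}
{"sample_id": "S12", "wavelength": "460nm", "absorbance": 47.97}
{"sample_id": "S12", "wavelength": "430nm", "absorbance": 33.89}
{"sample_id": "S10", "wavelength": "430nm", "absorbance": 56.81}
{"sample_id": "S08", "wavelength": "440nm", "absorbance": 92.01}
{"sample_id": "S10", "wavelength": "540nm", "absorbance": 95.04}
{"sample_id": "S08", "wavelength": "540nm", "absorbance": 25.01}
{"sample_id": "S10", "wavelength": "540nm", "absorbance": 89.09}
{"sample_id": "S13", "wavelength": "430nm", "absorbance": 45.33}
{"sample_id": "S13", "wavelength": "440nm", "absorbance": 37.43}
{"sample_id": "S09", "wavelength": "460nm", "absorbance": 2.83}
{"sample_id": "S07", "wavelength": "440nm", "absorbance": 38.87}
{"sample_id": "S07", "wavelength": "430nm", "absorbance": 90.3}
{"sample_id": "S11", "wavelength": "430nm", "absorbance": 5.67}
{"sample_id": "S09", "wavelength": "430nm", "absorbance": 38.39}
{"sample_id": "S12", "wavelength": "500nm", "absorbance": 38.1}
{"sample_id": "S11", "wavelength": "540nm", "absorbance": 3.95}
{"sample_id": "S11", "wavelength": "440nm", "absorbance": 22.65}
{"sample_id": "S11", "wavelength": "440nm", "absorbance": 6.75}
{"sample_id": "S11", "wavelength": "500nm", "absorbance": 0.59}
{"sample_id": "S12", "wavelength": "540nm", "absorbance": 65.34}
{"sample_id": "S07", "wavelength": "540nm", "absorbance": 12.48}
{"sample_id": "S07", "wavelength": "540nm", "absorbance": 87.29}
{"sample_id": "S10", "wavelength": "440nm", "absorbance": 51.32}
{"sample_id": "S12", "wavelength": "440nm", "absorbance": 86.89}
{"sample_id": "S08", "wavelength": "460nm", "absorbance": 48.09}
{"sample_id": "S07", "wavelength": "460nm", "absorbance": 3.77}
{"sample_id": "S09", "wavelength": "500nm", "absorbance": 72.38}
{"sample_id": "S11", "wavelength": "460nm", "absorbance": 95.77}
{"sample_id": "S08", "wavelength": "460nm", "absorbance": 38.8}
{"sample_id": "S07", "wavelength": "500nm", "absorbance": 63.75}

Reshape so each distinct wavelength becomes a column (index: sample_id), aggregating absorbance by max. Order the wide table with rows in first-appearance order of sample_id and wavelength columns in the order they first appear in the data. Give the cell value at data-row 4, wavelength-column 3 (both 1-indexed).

With rows in first-appearance order of sample_id, row 4 is sample_id=S10. wavelength columns in first-appearance order: 440nm, 500nm, 540nm, 430nm, 460nm; column 3 is 540nm.
Long rows with sample_id=S10, wavelength=540nm: max(95.04, 89.09) = 95.04.

95.04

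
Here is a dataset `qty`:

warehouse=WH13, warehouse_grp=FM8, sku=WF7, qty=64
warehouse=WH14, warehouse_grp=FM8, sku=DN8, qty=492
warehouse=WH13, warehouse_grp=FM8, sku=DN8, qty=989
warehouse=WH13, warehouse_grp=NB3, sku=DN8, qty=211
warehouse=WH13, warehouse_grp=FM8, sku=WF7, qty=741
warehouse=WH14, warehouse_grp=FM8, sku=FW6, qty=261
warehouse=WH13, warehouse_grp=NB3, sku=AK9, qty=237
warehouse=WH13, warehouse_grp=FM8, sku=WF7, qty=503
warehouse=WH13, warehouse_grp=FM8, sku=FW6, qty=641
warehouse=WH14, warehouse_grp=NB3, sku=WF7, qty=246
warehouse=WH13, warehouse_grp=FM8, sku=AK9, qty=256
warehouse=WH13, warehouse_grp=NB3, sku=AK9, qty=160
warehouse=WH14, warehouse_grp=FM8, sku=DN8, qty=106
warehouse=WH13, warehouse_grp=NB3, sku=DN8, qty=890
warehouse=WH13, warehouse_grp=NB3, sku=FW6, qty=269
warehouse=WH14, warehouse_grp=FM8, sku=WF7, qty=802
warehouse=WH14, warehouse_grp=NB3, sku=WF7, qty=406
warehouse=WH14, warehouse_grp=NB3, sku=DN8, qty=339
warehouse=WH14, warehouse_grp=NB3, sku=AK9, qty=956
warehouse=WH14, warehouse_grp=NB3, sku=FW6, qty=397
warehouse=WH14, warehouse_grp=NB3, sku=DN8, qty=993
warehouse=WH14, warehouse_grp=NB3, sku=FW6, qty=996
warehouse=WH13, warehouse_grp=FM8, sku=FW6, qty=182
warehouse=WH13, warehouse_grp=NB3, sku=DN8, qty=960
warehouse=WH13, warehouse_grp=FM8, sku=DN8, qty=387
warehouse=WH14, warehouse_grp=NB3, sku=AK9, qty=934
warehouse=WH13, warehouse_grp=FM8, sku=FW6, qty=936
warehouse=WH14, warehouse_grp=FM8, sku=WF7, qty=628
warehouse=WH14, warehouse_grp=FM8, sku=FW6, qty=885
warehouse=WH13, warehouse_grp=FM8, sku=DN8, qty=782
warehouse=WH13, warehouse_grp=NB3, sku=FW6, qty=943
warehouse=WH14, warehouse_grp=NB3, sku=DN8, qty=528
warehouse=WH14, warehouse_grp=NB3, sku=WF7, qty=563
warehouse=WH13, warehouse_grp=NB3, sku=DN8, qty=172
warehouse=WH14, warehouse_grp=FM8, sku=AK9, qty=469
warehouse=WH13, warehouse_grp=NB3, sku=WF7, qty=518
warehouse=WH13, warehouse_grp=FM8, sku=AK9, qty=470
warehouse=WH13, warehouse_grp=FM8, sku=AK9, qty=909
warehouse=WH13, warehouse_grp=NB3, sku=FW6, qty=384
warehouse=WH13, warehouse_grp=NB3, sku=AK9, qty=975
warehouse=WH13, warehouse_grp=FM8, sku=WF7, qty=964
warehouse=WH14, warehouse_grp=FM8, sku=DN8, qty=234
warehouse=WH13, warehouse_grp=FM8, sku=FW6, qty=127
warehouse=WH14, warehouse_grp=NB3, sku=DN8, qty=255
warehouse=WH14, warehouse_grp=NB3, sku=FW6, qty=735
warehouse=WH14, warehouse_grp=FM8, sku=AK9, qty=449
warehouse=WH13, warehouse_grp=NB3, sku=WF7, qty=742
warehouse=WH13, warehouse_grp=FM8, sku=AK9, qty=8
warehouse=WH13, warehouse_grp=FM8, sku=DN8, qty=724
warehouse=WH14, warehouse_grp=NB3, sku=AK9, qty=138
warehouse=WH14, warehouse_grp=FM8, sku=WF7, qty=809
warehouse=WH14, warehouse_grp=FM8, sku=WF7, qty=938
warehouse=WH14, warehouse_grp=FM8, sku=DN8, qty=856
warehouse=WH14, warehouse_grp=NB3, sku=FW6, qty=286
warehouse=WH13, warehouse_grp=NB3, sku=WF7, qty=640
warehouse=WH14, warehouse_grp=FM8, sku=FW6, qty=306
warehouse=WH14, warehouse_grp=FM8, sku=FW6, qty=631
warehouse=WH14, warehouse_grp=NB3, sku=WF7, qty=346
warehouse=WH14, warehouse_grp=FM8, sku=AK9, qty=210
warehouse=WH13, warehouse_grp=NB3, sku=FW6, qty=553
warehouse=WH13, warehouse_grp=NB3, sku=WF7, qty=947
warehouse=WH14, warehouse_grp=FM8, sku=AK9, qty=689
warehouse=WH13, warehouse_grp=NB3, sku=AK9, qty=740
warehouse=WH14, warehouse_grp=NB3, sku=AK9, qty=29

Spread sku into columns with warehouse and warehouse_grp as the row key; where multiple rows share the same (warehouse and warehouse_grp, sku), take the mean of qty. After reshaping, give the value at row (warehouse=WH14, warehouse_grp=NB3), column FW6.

Rows with warehouse=WH14, warehouse_grp=NB3 and sku=FW6: qty values are 397, 996, 735, 286.
(397 + 996 + 735 + 286) / 4 = 603.50.

603.50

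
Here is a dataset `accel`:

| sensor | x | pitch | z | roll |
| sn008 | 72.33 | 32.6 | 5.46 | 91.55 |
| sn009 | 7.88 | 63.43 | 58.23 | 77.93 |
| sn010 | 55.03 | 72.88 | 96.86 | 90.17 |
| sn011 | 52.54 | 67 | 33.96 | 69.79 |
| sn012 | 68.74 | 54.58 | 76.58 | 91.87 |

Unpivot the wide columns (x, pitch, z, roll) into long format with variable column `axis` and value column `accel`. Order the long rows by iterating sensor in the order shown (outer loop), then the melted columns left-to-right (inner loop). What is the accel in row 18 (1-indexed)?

54.58

20 rows total (5 × 4). Row 18: index ⌊(18-1)/4⌋ = 4 into sensor → sn012; (18-1) mod 4 = 1 into the melted columns → pitch.
So row 18 is (sn012, pitch, 54.58); accel = 54.58.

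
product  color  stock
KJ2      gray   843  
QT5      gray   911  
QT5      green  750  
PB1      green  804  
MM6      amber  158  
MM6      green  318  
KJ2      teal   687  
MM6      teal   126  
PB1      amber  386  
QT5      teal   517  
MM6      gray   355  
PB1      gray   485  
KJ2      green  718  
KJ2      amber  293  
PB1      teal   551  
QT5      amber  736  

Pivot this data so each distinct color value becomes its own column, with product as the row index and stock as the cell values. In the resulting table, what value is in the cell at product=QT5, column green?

Wide layout: rows indexed by product, columns are the 4 distinct color values (gray, green, amber, teal).
Cell (product=QT5, color=green) draws from the long row where product=QT5 and color=green, which has stock=750.

750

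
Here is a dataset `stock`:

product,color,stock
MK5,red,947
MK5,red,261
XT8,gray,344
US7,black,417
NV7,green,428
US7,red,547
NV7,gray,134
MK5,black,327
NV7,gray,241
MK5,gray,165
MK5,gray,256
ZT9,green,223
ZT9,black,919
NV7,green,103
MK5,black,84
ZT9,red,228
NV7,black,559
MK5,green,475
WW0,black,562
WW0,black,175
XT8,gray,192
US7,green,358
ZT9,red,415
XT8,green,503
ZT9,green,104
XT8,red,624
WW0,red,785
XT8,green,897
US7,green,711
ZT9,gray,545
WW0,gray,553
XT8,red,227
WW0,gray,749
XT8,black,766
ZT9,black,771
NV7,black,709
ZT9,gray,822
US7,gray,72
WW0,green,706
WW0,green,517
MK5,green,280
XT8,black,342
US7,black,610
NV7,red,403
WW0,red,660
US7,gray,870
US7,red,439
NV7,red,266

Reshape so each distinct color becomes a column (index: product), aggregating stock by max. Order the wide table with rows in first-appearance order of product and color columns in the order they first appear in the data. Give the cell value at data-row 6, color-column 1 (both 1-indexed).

785

With rows in first-appearance order of product, row 6 is product=WW0. color columns in first-appearance order: red, gray, black, green; column 1 is red.
Long rows with product=WW0, color=red: max(785, 660) = 785.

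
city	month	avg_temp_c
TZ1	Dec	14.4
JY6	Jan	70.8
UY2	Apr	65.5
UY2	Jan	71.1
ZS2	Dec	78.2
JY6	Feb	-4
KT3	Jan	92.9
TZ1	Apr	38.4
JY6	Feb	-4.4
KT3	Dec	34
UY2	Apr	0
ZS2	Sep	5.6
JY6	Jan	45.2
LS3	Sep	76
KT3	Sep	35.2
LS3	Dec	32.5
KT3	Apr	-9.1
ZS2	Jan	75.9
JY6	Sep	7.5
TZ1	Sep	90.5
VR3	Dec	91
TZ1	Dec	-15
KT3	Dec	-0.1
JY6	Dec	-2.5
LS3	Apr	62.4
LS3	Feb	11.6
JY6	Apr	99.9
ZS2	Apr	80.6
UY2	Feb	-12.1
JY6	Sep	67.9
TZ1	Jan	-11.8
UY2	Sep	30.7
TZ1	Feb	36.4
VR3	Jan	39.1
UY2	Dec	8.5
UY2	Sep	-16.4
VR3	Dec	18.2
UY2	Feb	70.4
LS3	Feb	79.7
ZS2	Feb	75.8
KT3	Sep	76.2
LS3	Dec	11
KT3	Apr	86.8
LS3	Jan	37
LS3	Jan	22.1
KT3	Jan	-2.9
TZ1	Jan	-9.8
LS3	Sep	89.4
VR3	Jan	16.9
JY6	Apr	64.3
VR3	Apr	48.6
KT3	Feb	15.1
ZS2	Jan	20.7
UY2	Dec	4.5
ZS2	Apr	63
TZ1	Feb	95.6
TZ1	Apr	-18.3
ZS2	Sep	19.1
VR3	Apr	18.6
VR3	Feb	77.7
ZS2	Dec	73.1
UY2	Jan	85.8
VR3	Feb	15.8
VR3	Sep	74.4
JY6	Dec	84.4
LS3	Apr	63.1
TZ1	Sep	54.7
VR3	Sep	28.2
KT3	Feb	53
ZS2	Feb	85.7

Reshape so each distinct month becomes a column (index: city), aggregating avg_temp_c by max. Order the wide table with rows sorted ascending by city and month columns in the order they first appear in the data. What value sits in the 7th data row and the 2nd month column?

With rows sorted ascending by city, row 7 is city=ZS2. month columns in first-appearance order: Dec, Jan, Apr, Feb, Sep; column 2 is Jan.
Long rows with city=ZS2, month=Jan: max(75.9, 20.7) = 75.9.

75.9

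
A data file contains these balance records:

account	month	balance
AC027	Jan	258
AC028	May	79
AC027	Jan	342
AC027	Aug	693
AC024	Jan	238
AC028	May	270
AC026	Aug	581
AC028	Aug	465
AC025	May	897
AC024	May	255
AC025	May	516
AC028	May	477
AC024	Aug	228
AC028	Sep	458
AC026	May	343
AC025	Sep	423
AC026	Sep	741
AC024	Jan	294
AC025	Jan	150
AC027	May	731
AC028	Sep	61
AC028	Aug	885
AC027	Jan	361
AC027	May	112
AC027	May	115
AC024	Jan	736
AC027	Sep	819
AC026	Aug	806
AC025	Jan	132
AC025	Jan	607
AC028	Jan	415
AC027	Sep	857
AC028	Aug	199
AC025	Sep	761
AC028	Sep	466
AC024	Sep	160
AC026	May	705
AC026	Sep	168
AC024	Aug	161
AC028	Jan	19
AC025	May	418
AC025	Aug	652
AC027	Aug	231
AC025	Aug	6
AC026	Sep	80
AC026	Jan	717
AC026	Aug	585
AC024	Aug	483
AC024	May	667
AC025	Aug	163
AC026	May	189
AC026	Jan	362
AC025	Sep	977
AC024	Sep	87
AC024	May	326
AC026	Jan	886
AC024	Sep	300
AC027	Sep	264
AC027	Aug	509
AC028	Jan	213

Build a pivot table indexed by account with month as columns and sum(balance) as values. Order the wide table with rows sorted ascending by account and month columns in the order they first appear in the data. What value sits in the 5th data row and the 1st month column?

With rows sorted ascending by account, row 5 is account=AC028. month columns in first-appearance order: Jan, May, Aug, Sep; column 1 is Jan.
Long rows with account=AC028, month=Jan: 415 + 19 + 213 = 647.

647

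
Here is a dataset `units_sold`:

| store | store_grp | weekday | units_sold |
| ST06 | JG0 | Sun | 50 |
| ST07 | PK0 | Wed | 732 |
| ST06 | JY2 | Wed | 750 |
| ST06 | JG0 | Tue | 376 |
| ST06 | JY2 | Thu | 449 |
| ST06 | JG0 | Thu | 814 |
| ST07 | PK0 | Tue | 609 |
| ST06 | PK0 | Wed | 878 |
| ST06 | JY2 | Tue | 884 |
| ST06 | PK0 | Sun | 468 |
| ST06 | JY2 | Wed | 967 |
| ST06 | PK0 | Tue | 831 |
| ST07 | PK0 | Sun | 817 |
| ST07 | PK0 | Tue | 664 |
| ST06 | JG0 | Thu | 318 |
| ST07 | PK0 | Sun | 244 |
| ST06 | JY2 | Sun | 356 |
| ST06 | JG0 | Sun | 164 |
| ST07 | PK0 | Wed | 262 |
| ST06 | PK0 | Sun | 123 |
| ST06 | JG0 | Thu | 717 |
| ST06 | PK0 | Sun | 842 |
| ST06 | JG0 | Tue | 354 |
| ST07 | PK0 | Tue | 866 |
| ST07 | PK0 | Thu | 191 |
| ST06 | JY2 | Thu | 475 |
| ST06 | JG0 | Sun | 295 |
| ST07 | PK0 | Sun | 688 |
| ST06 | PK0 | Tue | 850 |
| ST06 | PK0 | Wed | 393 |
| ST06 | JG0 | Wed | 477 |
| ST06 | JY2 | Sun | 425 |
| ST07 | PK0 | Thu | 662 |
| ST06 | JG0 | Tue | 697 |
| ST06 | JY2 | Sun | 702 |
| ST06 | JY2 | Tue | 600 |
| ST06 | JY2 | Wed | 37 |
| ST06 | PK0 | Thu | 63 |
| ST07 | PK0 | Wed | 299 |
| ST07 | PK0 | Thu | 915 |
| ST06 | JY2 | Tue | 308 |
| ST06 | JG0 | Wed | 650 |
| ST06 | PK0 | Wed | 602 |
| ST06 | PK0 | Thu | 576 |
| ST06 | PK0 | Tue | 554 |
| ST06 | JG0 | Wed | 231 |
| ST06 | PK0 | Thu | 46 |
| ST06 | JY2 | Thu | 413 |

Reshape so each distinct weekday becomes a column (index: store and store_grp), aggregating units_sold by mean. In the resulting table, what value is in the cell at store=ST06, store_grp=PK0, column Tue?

Rows with store=ST06, store_grp=PK0 and weekday=Tue: units_sold values are 831, 850, 554.
(831 + 850 + 554) / 3 = 745.

745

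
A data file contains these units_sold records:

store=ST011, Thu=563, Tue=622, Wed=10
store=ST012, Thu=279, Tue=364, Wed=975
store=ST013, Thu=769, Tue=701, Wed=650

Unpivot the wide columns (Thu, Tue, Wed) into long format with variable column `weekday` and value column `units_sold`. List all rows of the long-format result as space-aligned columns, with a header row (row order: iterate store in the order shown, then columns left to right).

store  weekday  units_sold
ST011  Thu      563       
ST011  Tue      622       
ST011  Wed      10        
ST012  Thu      279       
ST012  Tue      364       
ST012  Wed      975       
ST013  Thu      769       
ST013  Tue      701       
ST013  Wed      650       

Each (store, column) pair becomes one row: 3 × 3 = 9 rows.
For example, (ST011, Thu) → units_sold=563.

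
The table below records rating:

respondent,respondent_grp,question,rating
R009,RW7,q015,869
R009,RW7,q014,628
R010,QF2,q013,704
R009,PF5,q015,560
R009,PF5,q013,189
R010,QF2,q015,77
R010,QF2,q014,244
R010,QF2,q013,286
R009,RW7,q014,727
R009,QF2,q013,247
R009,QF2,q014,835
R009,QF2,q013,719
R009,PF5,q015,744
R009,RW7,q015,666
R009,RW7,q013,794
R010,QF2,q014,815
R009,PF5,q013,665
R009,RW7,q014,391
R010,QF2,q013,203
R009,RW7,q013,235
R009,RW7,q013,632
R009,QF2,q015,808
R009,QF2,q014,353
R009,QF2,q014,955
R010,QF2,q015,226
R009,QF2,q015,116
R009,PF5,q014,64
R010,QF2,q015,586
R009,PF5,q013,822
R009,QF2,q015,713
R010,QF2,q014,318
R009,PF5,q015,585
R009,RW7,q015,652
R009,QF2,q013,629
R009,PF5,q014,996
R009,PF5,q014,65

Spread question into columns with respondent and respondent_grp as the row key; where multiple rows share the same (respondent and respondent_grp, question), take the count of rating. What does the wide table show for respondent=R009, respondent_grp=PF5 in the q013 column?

Rows with respondent=R009, respondent_grp=PF5 and question=q013: rating values are 189, 665, 822.
3 rows match — count = 3.

3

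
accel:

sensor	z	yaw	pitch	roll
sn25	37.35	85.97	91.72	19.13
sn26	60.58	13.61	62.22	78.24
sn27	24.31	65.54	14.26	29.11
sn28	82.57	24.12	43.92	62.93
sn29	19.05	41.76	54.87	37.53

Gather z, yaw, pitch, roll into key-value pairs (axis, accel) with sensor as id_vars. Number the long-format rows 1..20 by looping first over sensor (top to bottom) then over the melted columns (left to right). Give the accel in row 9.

20 rows total (5 × 4). Row 9: index ⌊(9-1)/4⌋ = 2 into sensor → sn27; (9-1) mod 4 = 0 into the melted columns → z.
So row 9 is (sn27, z, 24.31); accel = 24.31.

24.31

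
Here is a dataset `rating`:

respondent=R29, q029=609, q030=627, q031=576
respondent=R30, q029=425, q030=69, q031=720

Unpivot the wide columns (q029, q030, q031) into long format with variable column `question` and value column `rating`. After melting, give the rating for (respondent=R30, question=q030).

69

Unpivoting turns each (respondent, wide-column) pair into one long row.
The wide cell at row R30, column q030 holds 69, so the long row (R30, q030) has rating=69.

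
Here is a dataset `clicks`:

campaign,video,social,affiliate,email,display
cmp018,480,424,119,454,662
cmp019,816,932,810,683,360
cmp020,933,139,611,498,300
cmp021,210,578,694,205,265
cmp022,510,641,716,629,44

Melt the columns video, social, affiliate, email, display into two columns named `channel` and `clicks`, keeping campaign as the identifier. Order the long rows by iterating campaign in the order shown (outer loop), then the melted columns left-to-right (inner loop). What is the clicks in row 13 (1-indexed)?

25 rows total (5 × 5). Row 13: index ⌊(13-1)/5⌋ = 2 into campaign → cmp020; (13-1) mod 5 = 2 into the melted columns → affiliate.
So row 13 is (cmp020, affiliate, 611); clicks = 611.

611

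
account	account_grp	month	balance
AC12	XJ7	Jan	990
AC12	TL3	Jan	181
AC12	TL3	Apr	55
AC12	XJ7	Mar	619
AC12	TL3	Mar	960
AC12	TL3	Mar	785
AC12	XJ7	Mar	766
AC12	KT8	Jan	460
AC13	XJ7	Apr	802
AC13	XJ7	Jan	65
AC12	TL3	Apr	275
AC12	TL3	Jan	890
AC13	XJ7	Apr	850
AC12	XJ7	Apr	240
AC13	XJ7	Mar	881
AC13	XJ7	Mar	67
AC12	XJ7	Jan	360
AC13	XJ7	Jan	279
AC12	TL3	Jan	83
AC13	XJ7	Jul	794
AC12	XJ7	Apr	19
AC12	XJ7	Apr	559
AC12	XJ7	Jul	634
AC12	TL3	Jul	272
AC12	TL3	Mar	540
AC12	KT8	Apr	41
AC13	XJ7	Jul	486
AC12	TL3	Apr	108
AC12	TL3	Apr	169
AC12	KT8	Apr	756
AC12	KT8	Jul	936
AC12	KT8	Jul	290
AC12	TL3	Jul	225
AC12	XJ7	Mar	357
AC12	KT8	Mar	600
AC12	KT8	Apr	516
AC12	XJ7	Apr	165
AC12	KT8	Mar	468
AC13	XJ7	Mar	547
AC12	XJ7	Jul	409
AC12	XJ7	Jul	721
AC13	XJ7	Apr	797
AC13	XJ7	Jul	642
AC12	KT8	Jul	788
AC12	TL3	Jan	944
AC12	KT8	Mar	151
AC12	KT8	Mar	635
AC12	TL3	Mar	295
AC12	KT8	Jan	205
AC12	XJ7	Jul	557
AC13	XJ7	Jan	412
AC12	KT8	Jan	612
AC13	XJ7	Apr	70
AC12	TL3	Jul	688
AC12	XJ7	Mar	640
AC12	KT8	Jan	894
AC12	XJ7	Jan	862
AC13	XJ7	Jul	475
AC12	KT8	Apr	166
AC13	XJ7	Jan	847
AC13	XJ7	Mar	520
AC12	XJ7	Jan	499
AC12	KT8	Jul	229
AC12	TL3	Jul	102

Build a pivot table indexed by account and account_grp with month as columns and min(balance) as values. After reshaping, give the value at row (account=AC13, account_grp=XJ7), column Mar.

67

Rows with account=AC13, account_grp=XJ7 and month=Mar: balance values are 881, 67, 547, 520.
min(881, 67, 547, 520) = 67.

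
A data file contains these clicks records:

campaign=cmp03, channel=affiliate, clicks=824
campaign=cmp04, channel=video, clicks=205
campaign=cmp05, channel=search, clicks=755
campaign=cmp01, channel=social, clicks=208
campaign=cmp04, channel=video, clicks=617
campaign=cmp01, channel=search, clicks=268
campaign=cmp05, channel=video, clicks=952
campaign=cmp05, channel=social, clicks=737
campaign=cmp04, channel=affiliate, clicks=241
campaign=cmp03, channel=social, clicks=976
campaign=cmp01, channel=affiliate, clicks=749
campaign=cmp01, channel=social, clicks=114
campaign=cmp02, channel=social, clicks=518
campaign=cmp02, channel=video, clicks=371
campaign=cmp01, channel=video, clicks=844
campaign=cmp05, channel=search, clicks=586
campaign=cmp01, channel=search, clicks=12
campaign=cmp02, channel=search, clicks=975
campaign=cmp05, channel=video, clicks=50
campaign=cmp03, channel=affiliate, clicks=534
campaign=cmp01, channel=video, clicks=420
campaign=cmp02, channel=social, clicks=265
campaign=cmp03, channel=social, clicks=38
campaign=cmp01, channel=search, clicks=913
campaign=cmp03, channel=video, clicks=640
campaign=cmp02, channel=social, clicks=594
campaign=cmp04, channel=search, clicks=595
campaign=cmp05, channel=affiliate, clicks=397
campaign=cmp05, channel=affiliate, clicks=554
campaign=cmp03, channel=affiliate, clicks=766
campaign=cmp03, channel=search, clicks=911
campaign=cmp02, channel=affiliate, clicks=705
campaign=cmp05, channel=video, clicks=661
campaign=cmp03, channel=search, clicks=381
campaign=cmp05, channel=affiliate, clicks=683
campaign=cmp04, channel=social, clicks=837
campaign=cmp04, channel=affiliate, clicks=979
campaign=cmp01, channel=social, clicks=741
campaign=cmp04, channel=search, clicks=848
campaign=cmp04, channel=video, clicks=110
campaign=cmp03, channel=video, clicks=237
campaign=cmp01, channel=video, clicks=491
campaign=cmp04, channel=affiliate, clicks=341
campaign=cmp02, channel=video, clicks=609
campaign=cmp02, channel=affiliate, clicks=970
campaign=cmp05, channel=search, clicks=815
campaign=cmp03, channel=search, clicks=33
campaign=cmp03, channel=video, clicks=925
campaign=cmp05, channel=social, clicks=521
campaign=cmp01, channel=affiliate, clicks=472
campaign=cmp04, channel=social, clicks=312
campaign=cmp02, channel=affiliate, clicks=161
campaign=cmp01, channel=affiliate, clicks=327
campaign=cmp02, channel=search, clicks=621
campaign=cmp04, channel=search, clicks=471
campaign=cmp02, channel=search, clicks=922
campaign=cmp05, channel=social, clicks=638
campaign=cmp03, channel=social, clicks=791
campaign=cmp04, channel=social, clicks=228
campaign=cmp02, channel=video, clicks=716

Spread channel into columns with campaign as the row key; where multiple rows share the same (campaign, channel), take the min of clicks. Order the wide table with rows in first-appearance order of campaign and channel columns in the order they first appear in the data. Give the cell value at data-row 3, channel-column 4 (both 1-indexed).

With rows in first-appearance order of campaign, row 3 is campaign=cmp05. channel columns in first-appearance order: affiliate, video, search, social; column 4 is social.
Long rows with campaign=cmp05, channel=social: min(737, 521, 638) = 521.

521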